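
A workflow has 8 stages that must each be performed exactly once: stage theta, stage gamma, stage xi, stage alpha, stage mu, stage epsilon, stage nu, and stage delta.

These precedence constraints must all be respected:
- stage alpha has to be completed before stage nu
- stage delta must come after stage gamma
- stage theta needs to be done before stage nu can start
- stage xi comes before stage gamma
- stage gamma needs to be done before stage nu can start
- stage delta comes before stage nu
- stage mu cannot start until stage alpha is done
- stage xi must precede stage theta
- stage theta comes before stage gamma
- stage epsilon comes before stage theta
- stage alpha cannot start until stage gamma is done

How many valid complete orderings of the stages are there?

The stages with no prerequisites are stage xi, stage epsilon; any of them can be placed first.
Enumerating by repeatedly choosing an available stage (one whose prerequisites are all placed) gives 10 distinct complete orderings.

10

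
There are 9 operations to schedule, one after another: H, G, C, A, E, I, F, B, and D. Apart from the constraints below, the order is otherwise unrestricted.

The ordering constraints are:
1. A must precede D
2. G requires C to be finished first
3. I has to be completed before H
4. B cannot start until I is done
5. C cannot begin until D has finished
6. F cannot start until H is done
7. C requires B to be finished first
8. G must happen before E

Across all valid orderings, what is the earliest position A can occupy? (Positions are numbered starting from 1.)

No constraint forces any other operation before A, so it can be placed first.

1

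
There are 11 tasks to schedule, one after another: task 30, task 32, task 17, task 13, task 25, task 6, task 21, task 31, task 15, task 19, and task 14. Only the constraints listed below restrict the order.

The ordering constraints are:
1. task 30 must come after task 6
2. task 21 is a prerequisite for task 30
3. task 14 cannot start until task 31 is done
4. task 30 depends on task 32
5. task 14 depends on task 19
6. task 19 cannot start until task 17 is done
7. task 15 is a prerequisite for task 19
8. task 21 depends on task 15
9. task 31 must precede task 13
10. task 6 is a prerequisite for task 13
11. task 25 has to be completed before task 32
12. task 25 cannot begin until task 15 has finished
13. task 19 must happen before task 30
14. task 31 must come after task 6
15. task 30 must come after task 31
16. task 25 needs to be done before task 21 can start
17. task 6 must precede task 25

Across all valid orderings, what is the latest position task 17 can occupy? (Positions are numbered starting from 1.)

Every task that must follow task 17 has to come after it. Tracing all chains starting from task 17, those tasks are: task 30, task 19, task 14 — 3 in total.
So at least 3 tasks follow task 17, putting task 17 no later than position 8. That position is achievable by scheduling everything else first.

8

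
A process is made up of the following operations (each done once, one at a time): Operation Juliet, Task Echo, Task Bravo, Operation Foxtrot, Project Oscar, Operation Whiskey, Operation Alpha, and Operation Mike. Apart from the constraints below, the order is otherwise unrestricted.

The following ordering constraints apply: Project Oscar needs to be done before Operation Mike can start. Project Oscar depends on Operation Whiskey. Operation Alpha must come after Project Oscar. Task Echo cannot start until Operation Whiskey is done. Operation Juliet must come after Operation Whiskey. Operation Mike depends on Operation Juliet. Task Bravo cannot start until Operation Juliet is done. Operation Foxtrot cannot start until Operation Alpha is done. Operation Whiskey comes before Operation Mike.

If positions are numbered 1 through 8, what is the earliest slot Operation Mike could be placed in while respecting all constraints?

4

Working backwards through the constraints from Operation Mike, its full set of required predecessors is Operation Juliet, Project Oscar, Operation Whiskey — 3 of them.
With 3 mandatory predecessors, the earliest Operation Mike can sit is position 3+1 = 4, and placing just those 3 first achieves it.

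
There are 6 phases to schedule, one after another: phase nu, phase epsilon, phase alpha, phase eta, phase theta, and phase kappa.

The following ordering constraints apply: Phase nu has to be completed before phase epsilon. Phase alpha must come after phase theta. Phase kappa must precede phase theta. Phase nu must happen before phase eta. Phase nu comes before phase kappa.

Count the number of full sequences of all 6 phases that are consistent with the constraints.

Phase nu is the only phase with nothing required before it, so every ordering starts there.
Systematically extending each partial ordering one phase at a time and counting, there are 20 complete orderings.

20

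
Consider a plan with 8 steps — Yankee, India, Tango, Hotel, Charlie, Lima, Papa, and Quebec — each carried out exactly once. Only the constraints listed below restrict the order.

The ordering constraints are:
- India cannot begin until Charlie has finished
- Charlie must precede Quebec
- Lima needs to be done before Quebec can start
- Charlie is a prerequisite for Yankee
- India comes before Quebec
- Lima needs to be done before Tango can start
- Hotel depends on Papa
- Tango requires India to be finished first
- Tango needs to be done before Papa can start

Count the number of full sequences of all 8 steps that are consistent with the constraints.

80

2 steps have no prerequisites (Charlie, Lima), so any of them could come first.
Counting all ways to extend the partial order to a total order gives 80.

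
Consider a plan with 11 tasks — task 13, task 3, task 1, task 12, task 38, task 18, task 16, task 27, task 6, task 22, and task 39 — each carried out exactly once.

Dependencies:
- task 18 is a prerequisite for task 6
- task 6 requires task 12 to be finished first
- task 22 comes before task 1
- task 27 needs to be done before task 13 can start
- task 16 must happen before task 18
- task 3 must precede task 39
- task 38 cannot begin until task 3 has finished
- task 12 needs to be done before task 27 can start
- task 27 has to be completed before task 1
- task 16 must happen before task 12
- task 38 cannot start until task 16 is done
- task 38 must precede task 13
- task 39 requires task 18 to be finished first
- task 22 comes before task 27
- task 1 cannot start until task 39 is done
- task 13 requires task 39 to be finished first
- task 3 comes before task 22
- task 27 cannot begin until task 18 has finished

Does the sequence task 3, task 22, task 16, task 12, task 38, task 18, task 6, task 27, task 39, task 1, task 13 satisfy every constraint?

Yes

Every stated constraint is respected: task 22 sits at position 2, ahead of task 1 at position 10, and each of the other listed pairs likewise has the predecessor earlier in the sequence.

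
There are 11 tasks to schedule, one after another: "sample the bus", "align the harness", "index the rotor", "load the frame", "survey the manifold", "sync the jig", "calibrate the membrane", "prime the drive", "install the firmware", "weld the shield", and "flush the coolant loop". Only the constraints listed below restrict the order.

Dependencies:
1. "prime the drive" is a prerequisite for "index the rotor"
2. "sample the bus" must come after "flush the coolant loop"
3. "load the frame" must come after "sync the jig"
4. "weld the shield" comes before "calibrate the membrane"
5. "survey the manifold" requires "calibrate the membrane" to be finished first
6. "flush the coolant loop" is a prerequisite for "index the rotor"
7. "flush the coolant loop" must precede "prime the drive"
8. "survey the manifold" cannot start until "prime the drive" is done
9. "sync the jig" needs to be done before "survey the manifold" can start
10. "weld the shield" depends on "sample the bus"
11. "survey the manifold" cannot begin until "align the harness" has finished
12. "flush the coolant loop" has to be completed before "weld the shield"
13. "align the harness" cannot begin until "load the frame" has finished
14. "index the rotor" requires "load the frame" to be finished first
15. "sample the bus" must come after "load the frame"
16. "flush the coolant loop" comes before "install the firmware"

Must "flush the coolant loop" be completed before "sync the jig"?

No

Nothing in the constraints links "flush the coolant loop" and "sync the jig"; they are unordered relative to each other.
A valid ordering placing "sync the jig" before "flush the coolant loop" exists, so the answer is no.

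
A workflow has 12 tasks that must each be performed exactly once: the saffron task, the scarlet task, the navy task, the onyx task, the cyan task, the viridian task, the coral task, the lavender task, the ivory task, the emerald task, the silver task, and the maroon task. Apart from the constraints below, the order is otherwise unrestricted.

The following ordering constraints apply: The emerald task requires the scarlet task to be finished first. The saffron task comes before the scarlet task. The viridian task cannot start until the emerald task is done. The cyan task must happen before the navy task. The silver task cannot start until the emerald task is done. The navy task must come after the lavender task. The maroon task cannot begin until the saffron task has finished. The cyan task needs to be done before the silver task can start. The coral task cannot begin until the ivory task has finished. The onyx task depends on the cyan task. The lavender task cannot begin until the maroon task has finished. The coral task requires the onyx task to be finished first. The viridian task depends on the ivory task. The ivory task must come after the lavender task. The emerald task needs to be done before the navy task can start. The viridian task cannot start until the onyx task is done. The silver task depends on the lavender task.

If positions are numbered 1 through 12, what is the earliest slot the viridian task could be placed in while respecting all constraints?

Working backwards through the constraints from the viridian task, its full set of required predecessors is the saffron task, the scarlet task, the onyx task, the cyan task, the lavender task, the ivory task, the emerald task, the maroon task — 8 of them.
With 8 mandatory predecessors, the earliest the viridian task can sit is position 8+1 = 9, and placing just those 8 first achieves it.

9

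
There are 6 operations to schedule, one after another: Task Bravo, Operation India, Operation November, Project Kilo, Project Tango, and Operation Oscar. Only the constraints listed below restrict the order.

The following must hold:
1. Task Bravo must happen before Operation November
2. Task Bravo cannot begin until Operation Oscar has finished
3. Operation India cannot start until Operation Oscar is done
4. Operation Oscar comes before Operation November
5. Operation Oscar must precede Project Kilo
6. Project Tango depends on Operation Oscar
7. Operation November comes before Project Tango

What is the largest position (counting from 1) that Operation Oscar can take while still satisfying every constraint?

Following every chain forward from Operation Oscar, the operations that must come later are Task Bravo, Operation India, Operation November, Project Kilo, Project Tango — 5 of them.
So at least 5 operations follow Operation Oscar, putting Operation Oscar no later than position 1. That position is achievable by scheduling everything else first.

1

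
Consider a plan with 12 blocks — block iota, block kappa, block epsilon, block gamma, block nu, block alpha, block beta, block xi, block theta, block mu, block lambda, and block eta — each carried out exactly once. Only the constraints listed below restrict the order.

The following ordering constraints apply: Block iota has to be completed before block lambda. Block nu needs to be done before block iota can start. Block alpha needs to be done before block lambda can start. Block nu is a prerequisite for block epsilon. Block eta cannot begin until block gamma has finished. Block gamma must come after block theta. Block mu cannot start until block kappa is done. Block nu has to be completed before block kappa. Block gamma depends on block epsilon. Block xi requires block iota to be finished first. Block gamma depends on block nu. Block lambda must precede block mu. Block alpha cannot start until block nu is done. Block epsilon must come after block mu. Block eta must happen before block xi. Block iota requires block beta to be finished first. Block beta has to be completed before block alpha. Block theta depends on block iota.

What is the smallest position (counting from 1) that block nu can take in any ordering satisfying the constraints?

1

No constraint forces any other block before block nu, so it can be placed first.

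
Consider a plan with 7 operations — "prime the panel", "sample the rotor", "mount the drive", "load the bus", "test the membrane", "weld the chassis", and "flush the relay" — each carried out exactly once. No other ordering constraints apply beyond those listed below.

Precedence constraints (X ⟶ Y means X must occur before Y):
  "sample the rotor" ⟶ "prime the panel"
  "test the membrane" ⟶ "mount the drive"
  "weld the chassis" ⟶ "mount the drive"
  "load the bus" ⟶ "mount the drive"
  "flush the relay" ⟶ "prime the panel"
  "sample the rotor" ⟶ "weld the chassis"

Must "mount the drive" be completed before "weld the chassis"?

In fact the dependencies run the other way: "weld the chassis" → "mount the drive".
So "mount the drive" does not have to come before "weld the chassis" — it cannot.

No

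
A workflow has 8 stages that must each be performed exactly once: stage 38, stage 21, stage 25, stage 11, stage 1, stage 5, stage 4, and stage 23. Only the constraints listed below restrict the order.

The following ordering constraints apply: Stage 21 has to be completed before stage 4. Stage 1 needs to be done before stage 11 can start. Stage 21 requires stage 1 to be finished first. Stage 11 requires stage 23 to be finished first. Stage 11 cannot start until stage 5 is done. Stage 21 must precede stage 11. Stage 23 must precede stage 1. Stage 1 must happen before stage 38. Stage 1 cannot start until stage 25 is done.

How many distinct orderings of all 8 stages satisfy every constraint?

The stages with no prerequisites are stage 25, stage 5, stage 23; any of them can be placed first.
Enumerating by repeatedly choosing an available stage (one whose prerequisites are all placed) gives 98 distinct complete orderings.

98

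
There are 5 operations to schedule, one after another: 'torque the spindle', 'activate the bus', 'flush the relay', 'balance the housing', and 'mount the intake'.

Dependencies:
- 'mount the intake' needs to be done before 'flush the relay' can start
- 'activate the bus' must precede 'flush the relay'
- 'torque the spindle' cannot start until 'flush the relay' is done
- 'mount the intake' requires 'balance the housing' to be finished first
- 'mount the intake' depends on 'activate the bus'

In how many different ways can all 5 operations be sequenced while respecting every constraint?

2

The operations with no prerequisites are 'activate the bus', 'balance the housing'; any of them can be placed first.
Counting all ways to extend the partial order to a total order gives 2.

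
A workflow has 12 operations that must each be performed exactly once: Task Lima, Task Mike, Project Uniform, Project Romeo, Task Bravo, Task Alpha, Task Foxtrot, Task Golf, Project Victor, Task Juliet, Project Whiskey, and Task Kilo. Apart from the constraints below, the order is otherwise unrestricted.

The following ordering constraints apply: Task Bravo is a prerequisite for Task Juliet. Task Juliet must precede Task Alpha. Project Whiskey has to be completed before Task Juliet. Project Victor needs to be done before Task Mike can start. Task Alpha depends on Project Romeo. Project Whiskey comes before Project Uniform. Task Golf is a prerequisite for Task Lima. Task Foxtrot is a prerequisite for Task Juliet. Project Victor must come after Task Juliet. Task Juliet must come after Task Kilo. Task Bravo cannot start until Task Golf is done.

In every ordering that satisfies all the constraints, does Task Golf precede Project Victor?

Yes

Following the dependencies: Task Golf → Task Bravo → Task Juliet → Project Victor.
Hence Task Golf necessarily comes before Project Victor.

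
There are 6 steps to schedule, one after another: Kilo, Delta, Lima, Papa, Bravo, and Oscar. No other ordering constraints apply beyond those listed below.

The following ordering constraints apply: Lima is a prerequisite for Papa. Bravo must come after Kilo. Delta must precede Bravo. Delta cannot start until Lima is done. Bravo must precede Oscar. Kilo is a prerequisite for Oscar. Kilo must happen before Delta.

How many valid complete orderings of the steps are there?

2 steps have no prerequisites (Kilo, Lima), so any of them could come first.
Systematically extending each partial ordering one step at a time and counting, there are 9 complete orderings.

9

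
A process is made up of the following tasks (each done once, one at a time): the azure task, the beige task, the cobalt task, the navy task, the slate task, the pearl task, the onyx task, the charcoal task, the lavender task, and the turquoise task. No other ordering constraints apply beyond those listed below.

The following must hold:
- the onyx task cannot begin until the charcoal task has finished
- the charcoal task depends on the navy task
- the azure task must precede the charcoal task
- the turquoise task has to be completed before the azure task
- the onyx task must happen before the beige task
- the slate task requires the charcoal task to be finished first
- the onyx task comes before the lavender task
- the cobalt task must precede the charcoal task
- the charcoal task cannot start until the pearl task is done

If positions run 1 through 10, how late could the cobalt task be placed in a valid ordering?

5

The tasks that are forced after the cobalt task, directly or by a chain of constraints, are the beige task, the slate task, the onyx task, the charcoal task, the lavender task. That's 5 tasks.
With 5 mandatory successors out of 10 tasks total, the latest slot for the cobalt task is 10−5 = 5, and it's reachable by doing all non-successors before the cobalt task.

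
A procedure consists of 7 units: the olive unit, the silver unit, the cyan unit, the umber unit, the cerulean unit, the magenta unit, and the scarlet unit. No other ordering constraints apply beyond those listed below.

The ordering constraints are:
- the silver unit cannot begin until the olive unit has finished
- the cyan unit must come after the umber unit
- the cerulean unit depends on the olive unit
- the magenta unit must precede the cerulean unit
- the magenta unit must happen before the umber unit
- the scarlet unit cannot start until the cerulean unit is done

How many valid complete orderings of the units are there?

2 units have no prerequisites (the olive unit, the magenta unit), so any of them could come first.
Counting all ways to extend the partial order to a total order gives 81.

81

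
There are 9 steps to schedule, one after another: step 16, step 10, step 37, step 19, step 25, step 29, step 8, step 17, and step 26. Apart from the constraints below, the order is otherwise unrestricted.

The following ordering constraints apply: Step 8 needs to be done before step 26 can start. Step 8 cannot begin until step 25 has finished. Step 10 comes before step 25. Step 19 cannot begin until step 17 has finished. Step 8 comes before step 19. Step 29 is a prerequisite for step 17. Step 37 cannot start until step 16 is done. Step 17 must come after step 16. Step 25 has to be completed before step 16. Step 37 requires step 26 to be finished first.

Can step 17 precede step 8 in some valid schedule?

The constraints leave step 17 and step 8 unordered relative to each other; nothing requires step 8 earlier.
So a valid ordering placing step 17 earlier than step 8 exists.

Yes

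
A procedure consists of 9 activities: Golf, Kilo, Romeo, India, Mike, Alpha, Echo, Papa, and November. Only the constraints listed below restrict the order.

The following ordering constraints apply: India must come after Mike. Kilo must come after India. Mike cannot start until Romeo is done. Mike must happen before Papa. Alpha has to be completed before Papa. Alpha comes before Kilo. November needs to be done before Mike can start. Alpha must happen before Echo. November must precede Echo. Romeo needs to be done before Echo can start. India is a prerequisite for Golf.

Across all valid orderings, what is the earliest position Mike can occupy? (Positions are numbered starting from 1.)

The activities that are forced before Mike, directly or transitively, are Romeo, November. That's 2 activities.
With 2 mandatory predecessors, the earliest Mike can sit is position 2+1 = 3, and placing just those 2 first achieves it.

3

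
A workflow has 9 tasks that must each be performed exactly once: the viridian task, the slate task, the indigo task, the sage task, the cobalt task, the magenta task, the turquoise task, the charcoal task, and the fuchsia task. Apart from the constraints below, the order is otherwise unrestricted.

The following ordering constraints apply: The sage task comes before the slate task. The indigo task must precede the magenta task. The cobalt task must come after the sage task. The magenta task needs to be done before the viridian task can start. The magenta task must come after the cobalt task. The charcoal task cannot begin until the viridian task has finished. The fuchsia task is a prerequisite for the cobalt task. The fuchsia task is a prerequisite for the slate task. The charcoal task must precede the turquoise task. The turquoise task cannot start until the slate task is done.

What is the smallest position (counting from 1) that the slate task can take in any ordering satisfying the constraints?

3

The tasks that are forced before the slate task, directly or transitively, are the sage task, the fuchsia task. That's 2 tasks.
So at minimum 2 tasks come before the slate task, putting the slate task no earlier than position 3. That position is achievable by scheduling exactly those predecessors first.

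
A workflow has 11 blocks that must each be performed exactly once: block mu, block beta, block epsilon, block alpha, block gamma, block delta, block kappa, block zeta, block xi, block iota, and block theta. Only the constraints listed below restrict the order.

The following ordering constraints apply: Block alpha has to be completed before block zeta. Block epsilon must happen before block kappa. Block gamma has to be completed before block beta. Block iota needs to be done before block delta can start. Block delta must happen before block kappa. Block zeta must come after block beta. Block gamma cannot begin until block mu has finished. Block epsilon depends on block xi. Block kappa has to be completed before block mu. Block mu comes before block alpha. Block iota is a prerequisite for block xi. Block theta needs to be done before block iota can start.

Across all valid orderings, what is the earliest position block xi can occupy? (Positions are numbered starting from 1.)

3

The blocks that are forced before block xi, directly or transitively, are block iota, block theta. That's 2 blocks.
With 2 mandatory predecessors, the earliest block xi can sit is position 2+1 = 3, and placing just those 2 first achieves it.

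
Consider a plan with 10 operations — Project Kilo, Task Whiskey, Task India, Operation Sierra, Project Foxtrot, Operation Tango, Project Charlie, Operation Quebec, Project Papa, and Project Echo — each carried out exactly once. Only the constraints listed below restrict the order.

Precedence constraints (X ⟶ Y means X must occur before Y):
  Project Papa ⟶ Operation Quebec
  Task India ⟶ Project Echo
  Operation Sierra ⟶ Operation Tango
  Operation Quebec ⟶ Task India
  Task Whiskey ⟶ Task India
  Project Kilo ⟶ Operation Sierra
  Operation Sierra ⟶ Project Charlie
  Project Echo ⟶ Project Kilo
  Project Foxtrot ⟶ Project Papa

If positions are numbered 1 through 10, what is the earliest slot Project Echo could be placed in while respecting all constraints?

6

Working backwards through the constraints from Project Echo, its full set of required predecessors is Task Whiskey, Task India, Project Foxtrot, Operation Quebec, Project Papa — 5 of them.
With 5 mandatory predecessors, the earliest Project Echo can sit is position 5+1 = 6, and placing just those 5 first achieves it.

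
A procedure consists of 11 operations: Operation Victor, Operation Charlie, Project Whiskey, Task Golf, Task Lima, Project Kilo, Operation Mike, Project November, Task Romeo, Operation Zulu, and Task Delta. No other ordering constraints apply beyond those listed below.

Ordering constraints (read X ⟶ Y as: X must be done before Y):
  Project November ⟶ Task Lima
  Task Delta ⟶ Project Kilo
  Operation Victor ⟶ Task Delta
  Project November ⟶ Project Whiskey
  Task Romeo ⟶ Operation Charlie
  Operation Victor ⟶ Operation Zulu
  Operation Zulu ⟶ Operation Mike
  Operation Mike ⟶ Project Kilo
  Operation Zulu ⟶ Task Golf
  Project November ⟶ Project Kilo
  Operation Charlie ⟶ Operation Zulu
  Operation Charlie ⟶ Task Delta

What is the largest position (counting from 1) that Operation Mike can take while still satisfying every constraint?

10

Following the constraints forward from Operation Mike, its only required successor is Project Kilo.
So at least 1 operation follows Operation Mike, putting Operation Mike no later than position 10. That position is achievable by scheduling everything else first.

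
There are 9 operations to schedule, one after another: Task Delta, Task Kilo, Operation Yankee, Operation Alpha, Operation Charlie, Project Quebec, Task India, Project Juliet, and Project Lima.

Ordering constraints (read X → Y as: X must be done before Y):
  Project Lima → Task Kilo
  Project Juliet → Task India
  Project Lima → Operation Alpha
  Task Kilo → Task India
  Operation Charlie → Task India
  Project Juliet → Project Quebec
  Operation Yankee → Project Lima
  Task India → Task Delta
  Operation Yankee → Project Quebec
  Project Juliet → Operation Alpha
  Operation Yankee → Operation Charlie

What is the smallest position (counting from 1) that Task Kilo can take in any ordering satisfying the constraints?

The operations that are forced before Task Kilo, directly or transitively, are Operation Yankee, Project Lima. That's 2 operations.
With 2 mandatory predecessors, the earliest Task Kilo can sit is position 2+1 = 3, and placing just those 2 first achieves it.

3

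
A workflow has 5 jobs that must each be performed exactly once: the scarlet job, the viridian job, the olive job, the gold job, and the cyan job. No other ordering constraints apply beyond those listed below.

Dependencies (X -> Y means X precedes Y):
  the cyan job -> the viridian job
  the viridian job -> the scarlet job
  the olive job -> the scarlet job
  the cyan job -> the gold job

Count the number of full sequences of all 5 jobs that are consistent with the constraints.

11

2 jobs have no prerequisites (the olive job, the cyan job), so any of them could come first.
Counting all ways to extend the partial order to a total order gives 11.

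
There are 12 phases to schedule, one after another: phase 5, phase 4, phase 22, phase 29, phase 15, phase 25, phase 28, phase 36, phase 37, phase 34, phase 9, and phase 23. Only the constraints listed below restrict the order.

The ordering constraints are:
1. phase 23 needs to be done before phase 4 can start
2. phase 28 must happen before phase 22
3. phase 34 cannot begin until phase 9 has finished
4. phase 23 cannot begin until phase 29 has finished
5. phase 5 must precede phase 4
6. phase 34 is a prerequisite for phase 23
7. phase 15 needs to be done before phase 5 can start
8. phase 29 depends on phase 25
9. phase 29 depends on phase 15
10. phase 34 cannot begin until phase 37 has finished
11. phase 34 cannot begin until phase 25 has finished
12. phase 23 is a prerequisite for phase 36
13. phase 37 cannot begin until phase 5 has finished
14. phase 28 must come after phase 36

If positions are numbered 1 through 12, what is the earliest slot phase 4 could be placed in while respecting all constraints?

Every phase that must precede phase 4 has to come before it. Tracing all chains that end at phase 4, those phases are: phase 5, phase 29, phase 15, phase 25, phase 37, phase 34, phase 9, phase 23 — 8 in total.
With 8 mandatory predecessors, the earliest phase 4 can sit is position 8+1 = 9, and placing just those 8 first achieves it.

9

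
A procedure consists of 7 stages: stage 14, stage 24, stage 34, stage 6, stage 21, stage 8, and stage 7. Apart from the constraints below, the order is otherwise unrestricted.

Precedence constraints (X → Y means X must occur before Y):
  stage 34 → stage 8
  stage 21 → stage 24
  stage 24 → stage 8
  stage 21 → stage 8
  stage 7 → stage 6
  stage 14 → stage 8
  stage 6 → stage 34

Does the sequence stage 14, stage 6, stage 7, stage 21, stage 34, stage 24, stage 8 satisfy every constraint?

No

The sequence places stage 6 ahead of stage 7.
But one of the constraints requires stage 7 before stage 6, so this ordering violates it.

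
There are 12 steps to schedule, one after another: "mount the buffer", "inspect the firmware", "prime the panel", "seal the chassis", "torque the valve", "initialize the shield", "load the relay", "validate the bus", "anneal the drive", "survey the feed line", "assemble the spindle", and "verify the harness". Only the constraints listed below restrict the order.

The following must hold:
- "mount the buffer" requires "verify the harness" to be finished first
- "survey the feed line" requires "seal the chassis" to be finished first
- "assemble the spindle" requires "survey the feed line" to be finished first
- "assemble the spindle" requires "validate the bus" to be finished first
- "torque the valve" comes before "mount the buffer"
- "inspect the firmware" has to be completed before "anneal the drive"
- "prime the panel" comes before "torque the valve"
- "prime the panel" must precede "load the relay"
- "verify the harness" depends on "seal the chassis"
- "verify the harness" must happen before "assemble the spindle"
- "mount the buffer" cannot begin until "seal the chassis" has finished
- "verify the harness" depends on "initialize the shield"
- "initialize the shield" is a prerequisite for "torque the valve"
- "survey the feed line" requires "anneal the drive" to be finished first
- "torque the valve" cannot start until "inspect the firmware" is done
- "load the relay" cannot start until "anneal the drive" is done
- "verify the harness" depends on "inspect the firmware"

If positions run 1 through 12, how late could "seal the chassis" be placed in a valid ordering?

The steps that are forced after "seal the chassis", directly or by a chain of constraints, are "mount the buffer", "survey the feed line", "assemble the spindle", "verify the harness". That's 4 steps.
With 4 mandatory successors out of 12 steps total, the latest slot for "seal the chassis" is 12−4 = 8, and it's reachable by doing all non-successors before "seal the chassis".

8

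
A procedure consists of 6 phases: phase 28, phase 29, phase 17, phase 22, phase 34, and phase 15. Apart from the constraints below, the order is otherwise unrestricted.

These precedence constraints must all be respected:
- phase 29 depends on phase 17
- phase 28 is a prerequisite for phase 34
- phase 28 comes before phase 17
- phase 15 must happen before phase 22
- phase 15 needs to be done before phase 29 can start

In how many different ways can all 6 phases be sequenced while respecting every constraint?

2 phases have no prerequisites (phase 28, phase 15), so any of them could come first.
Counting all ways to extend the partial order to a total order gives 40.

40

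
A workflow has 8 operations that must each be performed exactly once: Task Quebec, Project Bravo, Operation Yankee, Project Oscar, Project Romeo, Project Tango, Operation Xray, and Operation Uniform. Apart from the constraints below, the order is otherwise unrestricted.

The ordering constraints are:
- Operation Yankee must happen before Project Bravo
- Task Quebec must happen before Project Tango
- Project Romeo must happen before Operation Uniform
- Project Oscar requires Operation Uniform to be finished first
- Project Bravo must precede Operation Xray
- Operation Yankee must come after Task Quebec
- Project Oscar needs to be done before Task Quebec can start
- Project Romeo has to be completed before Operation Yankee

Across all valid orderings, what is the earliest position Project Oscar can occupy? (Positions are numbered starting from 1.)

The operations that are forced before Project Oscar, directly or transitively, are Project Romeo, Operation Uniform. That's 2 operations.
With 2 mandatory predecessors, the earliest Project Oscar can sit is position 2+1 = 3, and placing just those 2 first achieves it.

3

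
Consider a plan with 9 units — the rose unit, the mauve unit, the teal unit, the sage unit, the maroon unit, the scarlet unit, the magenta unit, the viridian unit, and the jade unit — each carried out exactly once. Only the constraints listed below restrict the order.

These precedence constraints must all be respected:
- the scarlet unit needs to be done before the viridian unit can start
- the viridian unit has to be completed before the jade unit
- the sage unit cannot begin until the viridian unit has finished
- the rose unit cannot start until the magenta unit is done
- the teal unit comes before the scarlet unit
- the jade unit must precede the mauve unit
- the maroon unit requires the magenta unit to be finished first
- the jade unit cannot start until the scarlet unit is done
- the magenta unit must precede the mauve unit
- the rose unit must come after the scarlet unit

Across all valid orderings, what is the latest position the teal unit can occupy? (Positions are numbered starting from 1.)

The units that are forced after the teal unit, directly or by a chain of constraints, are the rose unit, the mauve unit, the sage unit, the scarlet unit, the viridian unit, the jade unit. That's 6 units.
With 6 mandatory successors out of 9 units total, the latest slot for the teal unit is 9−6 = 3, and it's reachable by doing all non-successors before the teal unit.

3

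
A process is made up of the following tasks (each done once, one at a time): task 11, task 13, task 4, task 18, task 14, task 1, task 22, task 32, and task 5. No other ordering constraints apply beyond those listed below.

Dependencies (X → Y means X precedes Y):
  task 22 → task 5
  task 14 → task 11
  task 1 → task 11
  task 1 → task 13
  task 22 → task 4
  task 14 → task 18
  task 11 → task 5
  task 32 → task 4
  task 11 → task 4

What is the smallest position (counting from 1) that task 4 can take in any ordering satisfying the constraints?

Every task that must precede task 4 has to come before it. Tracing all chains that end at task 4, those tasks are: task 11, task 14, task 1, task 22, task 32 — 5 in total.
So at minimum 5 tasks come before task 4, putting task 4 no earlier than position 6. That position is achievable by scheduling exactly those predecessors first.

6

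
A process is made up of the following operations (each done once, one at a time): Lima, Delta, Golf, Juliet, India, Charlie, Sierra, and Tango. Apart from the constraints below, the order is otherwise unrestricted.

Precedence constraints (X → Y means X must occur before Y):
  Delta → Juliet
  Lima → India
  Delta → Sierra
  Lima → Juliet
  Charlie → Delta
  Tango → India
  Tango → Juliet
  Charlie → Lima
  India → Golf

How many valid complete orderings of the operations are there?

The operations with no prerequisites are Charlie, Tango; any of them can be placed first.
Systematically extending each partial ordering one operation at a time and counting, there are 141 complete orderings.

141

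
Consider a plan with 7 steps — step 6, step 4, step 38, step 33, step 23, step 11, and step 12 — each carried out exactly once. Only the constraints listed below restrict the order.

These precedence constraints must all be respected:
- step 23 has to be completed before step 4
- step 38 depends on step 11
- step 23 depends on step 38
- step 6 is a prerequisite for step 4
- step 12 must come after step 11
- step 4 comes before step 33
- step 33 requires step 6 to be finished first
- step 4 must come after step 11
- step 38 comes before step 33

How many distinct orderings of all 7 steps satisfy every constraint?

23

2 steps have no prerequisites (step 6, step 11), so any of them could come first.
Systematically extending each partial ordering one step at a time and counting, there are 23 complete orderings.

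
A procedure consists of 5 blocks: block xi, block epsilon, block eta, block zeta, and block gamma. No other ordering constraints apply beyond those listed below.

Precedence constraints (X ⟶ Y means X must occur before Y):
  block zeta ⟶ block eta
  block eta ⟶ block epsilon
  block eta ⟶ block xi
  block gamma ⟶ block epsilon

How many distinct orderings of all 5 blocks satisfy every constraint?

7

2 blocks have no prerequisites (block zeta, block gamma), so any of them could come first.
Counting all ways to extend the partial order to a total order gives 7.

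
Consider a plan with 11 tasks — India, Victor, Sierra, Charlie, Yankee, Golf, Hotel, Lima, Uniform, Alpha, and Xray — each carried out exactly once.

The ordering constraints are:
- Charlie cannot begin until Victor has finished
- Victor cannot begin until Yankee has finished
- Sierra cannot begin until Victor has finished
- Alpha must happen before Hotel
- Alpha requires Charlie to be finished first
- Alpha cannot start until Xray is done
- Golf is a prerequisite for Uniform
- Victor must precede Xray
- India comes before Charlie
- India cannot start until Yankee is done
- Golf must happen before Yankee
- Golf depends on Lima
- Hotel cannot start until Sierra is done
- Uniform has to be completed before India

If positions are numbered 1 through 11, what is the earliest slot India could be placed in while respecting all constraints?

Every task that must precede India has to come before it. Tracing all chains that end at India, those tasks are: Yankee, Golf, Lima, Uniform — 4 in total.
With 4 mandatory predecessors, the earliest India can sit is position 4+1 = 5, and placing just those 4 first achieves it.

5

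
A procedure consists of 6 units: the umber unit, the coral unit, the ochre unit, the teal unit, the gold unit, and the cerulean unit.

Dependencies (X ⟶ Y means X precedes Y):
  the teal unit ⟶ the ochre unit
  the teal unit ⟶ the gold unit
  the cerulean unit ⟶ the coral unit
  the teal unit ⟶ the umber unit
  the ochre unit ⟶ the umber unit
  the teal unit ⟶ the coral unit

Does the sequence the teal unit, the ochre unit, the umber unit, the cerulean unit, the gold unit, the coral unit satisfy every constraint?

Going through the constraints one by one, each required predecessor appears earlier in the sequence than its dependent — e.g. the teal unit (position 1) is before the coral unit (position 6), as required.

Yes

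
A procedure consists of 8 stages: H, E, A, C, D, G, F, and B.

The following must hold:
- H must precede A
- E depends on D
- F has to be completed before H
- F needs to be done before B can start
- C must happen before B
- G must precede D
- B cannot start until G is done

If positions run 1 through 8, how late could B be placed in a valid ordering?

8

B has no required successors, so nothing stops it from going last (position 8).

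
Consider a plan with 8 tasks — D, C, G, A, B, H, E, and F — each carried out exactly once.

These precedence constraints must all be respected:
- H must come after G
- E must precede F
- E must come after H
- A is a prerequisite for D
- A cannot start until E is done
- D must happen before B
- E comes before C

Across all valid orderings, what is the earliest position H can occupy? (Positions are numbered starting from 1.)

2

Working backwards through the constraints from H, its only required predecessor is G.
With 1 mandatory predecessor, the earliest H can sit is position 1+1 = 2, and placing just that one first achieves it.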